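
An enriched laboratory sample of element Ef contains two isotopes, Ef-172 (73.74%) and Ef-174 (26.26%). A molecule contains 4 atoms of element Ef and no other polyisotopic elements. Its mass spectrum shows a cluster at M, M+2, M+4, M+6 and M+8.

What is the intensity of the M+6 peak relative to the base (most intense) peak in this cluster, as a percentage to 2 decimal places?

12.68%

(0.7374 + 0.2626)^4 gives M 0.2957, M+2 0.4212, M+4 0.2250, M+6 0.0534, M+8 0.0048; the largest is M+2.
P(M+2) = C(4,1) × 0.7374^3 × 0.2626^1 = 4 × 0.40096771 × 0.2626 = 0.421176 (base)
P(M+6) = C(4,3) × 0.7374^1 × 0.2626^3 = 4 × 0.7374 × 0.01810857 = 0.053413
Relative intensity = 0.053413 / 0.421176 × 100 = 12.68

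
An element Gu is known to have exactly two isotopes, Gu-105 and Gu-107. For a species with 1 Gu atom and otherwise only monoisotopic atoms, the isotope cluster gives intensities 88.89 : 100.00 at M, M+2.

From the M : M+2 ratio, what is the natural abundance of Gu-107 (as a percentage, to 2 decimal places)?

Let p = fractional abundance of Gu-105. I(M+2)/I(M) = [C(1,1)·p^0·(1−p)] / p^1 = 1·(1−p)/p = 100.00/88.89 = 1.1250
(1−p)/p = 1.1250/1 = 1.1250  ⇒  p = 1/(1 + 1.1250) = 0.4706
Gu-105: 47.06%, Gu-107: 52.94%.

52.94%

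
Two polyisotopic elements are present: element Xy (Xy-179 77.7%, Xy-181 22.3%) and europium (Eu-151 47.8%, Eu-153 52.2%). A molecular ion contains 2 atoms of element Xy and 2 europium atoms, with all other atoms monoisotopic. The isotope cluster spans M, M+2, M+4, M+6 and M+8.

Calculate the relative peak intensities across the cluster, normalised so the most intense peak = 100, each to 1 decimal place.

36.3 : 100.0 : 91.7 : 31.3 : 3.6

Element Xy pattern (n=2): 0.603729 : 0.346542 : 0.049729
Europium pattern (n=2): 0.228484 : 0.499032 : 0.272484
Convolve the two distributions (both contribute in 2-u steps):
  M: 0.603729×0.228484 = 0.137942
  M+2: 0.603729×0.499032 + 0.346542×0.228484 = 0.380459
  M+4: 0.603729×0.272484 + 0.346542×0.499032 + 0.049729×0.228484 = 0.348804
  M+6: 0.346542×0.272484 + 0.049729×0.499032 = 0.119244
  M+8: 0.049729×0.272484 = 0.013550
Scale to base peak (0.380459) = 100: 36.3 : 100.0 : 91.7 : 31.3 : 3.6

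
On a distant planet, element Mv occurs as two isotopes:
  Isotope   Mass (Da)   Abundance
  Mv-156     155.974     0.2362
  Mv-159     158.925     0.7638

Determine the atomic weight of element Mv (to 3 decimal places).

Ar = Σ fᵢ·mᵢ = 0.2362 × 155.974 + 0.7638 × 158.925
= 36.8411 + 121.3869 = 158.2280 Da

158.228 Da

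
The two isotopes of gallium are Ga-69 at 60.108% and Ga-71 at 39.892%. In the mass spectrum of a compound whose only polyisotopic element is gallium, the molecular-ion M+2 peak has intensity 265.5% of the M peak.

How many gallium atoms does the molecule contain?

The M+2/M ratio from n Ga atoms is n · q/p = n · 0.39892/0.60108.
n = 2.655 × 0.60108/0.39892 = 4.00 ≈ 4

4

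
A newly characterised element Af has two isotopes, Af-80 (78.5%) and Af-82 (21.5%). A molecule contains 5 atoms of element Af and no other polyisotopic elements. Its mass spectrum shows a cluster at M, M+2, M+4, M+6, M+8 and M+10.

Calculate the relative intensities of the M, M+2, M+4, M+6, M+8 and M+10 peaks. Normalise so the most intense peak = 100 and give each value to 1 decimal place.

73.0 : 100.0 : 54.8 : 15.0 : 2.1 : 0.1

The 5 Af atoms are independent, so intensities follow the terms of (0.785 + 0.215)^5.
P(M) = 0.785^5 = 0.298091
P(M+2) = 5 × 0.785^4 × 0.215^1 = 0.408213
P(M+4) = 10 × 0.785^3 × 0.215^2 = 0.223607
P(M+6) = 10 × 0.785^2 × 0.215^3 = 0.061243
P(M+8) = 5 × 0.785^1 × 0.215^4 = 0.008387
P(M+10) = 0.215^5 = 0.000459
The M+2 peak is largest (0.408213); scaling to 100 gives 73.0 : 100.0 : 54.8 : 15.0 : 2.1 : 0.1.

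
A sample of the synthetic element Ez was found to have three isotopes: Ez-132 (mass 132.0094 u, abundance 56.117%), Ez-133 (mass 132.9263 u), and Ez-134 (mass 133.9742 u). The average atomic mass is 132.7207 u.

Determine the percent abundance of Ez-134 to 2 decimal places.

29.48%

The remaining 43.883% is split between Ez-133 (fraction x) and Ez-134 (fraction 0.43883 − x).
Substituting: 132.9263x + 133.9742(0.43883 − x) = 58.640985002
(132.9263 − 133.9742)x = -0.150913184  ⇒  x = 0.14401, y = 0.29482
Ez-133: 14.40%, Ez-134: 29.48%.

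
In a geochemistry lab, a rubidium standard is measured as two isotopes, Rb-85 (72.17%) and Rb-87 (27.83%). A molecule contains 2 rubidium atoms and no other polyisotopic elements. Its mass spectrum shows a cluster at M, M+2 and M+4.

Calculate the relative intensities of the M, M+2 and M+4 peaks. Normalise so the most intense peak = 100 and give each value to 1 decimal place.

100.0 : 77.1 : 14.9

The 2 Rb atoms are independent, so intensities follow the terms of (0.7217 + 0.2783)^2.
P(M) = 0.7217^2 = 0.520851
P(M+2) = 2 × 0.7217^1 × 0.2783^1 = 0.401698
P(M+4) = 0.2783^2 = 0.077451
The M peak is largest (0.520851); scaling to 100 gives 100.0 : 77.1 : 14.9.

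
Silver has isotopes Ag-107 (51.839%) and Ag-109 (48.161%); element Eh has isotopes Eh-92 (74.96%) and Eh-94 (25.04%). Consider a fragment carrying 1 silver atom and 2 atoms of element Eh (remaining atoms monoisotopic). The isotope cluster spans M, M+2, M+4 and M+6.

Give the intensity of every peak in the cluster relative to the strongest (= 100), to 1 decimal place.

Silver pattern (n=1): 0.51839 : 0.48161
Element Eh pattern (n=2): 0.56190016 : 0.37539968 : 0.06270016
Convolve the two distributions (both contribute in 2-u steps):
  M: 0.51839×0.56190016 = 0.291283
  M+2: 0.51839×0.37539968 + 0.48161×0.56190016 = 0.465220
  M+4: 0.51839×0.06270016 + 0.48161×0.37539968 = 0.213299
  M+6: 0.48161×0.06270016 = 0.030197
Scale to base peak (0.465220) = 100: 62.6 : 100.0 : 45.8 : 6.5

62.6 : 100.0 : 45.8 : 6.5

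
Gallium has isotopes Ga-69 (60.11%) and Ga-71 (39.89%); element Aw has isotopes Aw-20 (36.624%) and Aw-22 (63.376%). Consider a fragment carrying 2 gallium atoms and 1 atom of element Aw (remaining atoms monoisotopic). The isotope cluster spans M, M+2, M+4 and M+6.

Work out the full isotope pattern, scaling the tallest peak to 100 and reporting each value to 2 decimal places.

32.70 : 100.00 : 89.52 : 24.92

Gallium pattern (n=2): 0.36132121 : 0.47955758 : 0.15912121
Element Aw pattern (n=1): 0.36624 : 0.63376
Convolve the two distributions (both contribute in 2-u steps):
  M: 0.36132121×0.36624 = 0.132330
  M+2: 0.36132121×0.63376 + 0.47955758×0.36624 = 0.404624
  M+4: 0.47955758×0.63376 + 0.15912121×0.36624 = 0.362201
  M+6: 0.15912121×0.63376 = 0.100845
Scale to base peak (0.404624) = 100: 32.70 : 100.00 : 89.52 : 24.92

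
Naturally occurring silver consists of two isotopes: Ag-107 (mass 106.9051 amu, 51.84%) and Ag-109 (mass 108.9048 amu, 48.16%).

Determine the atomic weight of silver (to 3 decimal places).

107.868 amu

Weight each isotope mass by its fractional abundance: 0.5184 × 106.9051 + 0.4816 × 108.9048
= 55.41960 + 52.44855 = 107.86815 amu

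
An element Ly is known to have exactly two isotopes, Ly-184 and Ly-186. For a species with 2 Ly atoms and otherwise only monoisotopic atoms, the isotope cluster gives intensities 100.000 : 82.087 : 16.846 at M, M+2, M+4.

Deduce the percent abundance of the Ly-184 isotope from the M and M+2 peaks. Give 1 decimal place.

Write p for the Ly-184 fraction. I(M+2)/I(M) = [C(2,1)·p^1·(1−p)] / p^2 = 2·(1−p)/p = 82.087/100.000 = 0.8209
(1−p)/p = 0.8209/2 = 0.4104  ⇒  p = 1/(1 + 0.4104) = 0.7090
Ly-184: 70.9%, Ly-186: 29.1%.

70.9%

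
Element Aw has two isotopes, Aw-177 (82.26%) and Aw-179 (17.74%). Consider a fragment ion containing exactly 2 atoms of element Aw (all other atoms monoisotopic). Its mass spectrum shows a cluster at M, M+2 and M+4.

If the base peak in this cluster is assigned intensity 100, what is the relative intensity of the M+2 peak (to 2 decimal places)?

(0.8226 + 0.1774)^2 gives M 0.6767, M+2 0.2919, M+4 0.0315; the largest is M.
P(M) = C(2,0) × 0.8226^2 × 0.1774^0 = 1 × 0.67667076 × 1.0000 = 0.676671 (base)
P(M+2) = C(2,1) × 0.8226^1 × 0.1774^1 = 2 × 0.8226 × 0.1774 = 0.291858
Relative intensity = 0.291858 / 0.676671 × 100 = 43.13

43.13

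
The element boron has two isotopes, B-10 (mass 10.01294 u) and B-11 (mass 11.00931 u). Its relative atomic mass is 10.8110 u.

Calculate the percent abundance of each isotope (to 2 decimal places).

B-10: 19.90%, B-11: 80.10%

Writing the weighted mean with unknown fraction x of B-10:
10.01294·x + 11.00931·(1 − x) = 10.8110
(10.01294 − 11.00931)·x = 10.8110 − 11.00931
x = -0.19831 / -0.99637 = 0.19903 → 19.90% B-10, 80.10% B-11.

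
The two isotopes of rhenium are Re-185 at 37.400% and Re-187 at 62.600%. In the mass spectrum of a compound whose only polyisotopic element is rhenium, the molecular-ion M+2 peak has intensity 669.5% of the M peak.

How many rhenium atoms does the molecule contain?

The M+2/M ratio from n Re atoms is n · q/p = n · 0.62600/0.37400.
n = 6.695 × 0.37400/0.62600 = 4.00 ≈ 4

4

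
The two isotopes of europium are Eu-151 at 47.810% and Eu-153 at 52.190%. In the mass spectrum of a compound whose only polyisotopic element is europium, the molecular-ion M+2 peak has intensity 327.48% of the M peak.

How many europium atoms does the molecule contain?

For n independent Eu atoms, I(M+2)/I(M) = n · (abundance Eu-153) / (abundance Eu-151) = n · 0.52190/0.47810.
n = 3.2748 × 0.47810/0.52190 = 3.00 ≈ 3

3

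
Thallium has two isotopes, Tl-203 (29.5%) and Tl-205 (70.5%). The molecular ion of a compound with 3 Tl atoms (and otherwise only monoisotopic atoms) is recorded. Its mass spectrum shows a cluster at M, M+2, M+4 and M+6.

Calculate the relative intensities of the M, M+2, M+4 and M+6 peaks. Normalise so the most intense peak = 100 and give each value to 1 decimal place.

5.8 : 41.8 : 100.0 : 79.7

The 3 Tl atoms are independent, so intensities follow the terms of (0.295 + 0.705)^3.
P(M) = 0.295^3 = 0.025672
P(M+2) = 3 × 0.295^2 × 0.705^1 = 0.184058
P(M+4) = 3 × 0.295^1 × 0.705^2 = 0.439867
P(M+6) = 0.705^3 = 0.350403
The M+4 peak is largest (0.439867); scaling to 100 gives 5.8 : 41.8 : 100.0 : 79.7.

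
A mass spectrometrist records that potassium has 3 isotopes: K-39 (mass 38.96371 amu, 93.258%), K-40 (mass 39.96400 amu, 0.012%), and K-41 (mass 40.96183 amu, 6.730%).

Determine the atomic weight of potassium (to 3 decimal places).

39.098 amu

Weight each isotope mass by its fractional abundance: 0.93258 × 38.96371 + 0.00012 × 39.96400 + 0.06730 × 40.96183
= 36.336777 + 0.004796 + 2.756731 = 39.098304 amu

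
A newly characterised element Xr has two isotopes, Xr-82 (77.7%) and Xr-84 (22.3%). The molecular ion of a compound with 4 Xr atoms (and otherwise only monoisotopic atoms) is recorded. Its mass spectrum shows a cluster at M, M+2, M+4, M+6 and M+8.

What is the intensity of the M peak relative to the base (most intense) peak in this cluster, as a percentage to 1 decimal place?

87.1%

Binomial terms of (0.777 + 0.223)^4: M 0.3645, M+2 0.4184, M+4 0.1801, M+6 0.0345, M+8 0.0025 → M+2 is the base peak.
P(M+2) = C(4,1) × 0.777^3 × 0.223^1 = 4 × 0.46909743 × 0.2230 = 0.418435 (base)
P(M) = C(4,0) × 0.777^4 × 0.223^0 = 1 × 0.36448871 × 1.0000 = 0.364489
Relative intensity = 0.364489 / 0.418435 × 100 = 87.1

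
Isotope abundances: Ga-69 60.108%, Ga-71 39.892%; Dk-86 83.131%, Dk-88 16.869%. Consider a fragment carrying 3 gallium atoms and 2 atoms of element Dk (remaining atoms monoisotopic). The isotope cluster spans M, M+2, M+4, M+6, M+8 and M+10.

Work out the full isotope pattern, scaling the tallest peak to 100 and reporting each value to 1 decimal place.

41.7 : 100.0 : 90.6 : 38.0 : 7.2 : 0.5

Gallium pattern (n=3): 0.2171685 : 0.432386 : 0.2869625 : 0.063483
Element Dk pattern (n=2): 0.69107632 : 0.28046737 : 0.02845632
Convolve the two distributions (both contribute in 2-u steps):
  M: 0.2171685×0.69107632 = 0.150080
  M+2: 0.2171685×0.28046737 + 0.432386×0.69107632 = 0.359720
  M+4: 0.2171685×0.02845632 + 0.432386×0.28046737 + 0.2869625×0.69107632 = 0.325763
  M+6: 0.432386×0.02845632 + 0.2869625×0.28046737 + 0.063483×0.69107632 = 0.136659
  M+8: 0.2869625×0.02845632 + 0.063483×0.28046737 = 0.025971
  M+10: 0.063483×0.02845632 = 0.001806
Scale to base peak (0.359720) = 100: 41.7 : 100.0 : 90.6 : 38.0 : 7.2 : 0.5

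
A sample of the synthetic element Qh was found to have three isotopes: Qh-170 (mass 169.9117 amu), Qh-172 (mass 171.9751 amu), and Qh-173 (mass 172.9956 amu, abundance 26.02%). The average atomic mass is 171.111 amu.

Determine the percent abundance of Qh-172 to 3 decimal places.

The remaining 73.98% is split between Qh-170 (fraction x) and Qh-172 (fraction 0.7398 − x).
Substituting: 169.9117x + 171.9751(0.7398 − x) = 126.09754488
(169.9117 − 171.9751)x = -1.1296341  ⇒  x = 0.54746, y = 0.19234
Qh-170: 54.746%, Qh-172: 19.234%.

19.234%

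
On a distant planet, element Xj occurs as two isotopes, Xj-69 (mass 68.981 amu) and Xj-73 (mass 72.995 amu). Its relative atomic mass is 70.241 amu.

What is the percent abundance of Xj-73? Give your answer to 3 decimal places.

31.390%

Let x be the fractional abundance of Xj-69; then Xj-73 has abundance 1 − x.
68.981·x + 72.995·(1 − x) = 70.241
(68.981 − 72.995)·x = 70.241 − 72.995
x = -2.754 / -4.014 = 0.68610 → 68.610% Xj-69, 31.390% Xj-73.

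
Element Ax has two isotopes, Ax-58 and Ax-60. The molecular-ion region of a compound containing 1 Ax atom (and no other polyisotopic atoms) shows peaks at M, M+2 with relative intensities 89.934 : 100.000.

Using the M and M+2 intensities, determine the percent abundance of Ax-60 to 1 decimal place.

Let p = fractional abundance of Ax-58. I(M+2)/I(M) = [C(1,1)·p^0·(1−p)] / p^1 = 1·(1−p)/p = 100.000/89.934 = 1.1119
(1−p)/p = 1.1119/1 = 1.1119  ⇒  p = 1/(1 + 1.1119) = 0.4735
Ax-58: 47.4%, Ax-60: 52.6%.

52.6%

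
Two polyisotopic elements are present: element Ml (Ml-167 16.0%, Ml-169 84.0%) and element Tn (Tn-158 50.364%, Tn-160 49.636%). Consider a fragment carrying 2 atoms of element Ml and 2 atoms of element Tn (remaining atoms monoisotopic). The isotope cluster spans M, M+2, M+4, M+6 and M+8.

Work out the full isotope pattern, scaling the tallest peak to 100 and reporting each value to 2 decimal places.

1.55 : 19.33 : 76.29 : 100.00 : 41.49

Element Ml pattern (n=2): 0.0256 : 0.2688 : 0.7056
Element Tn pattern (n=2): 0.25365325 : 0.4999735 : 0.24637325
Convolve the two distributions (both contribute in 2-u steps):
  M: 0.0256×0.25365325 = 0.006494
  M+2: 0.0256×0.4999735 + 0.2688×0.25365325 = 0.080981
  M+4: 0.0256×0.24637325 + 0.2688×0.4999735 + 0.7056×0.25365325 = 0.319678
  M+6: 0.2688×0.24637325 + 0.7056×0.4999735 = 0.419006
  M+8: 0.7056×0.24637325 = 0.173841
Scale to base peak (0.419006) = 100: 1.55 : 19.33 : 76.29 : 100.00 : 41.49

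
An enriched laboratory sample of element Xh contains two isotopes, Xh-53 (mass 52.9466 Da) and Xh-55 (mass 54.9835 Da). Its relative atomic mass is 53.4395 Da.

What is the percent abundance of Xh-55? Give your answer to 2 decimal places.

Let x be the fractional abundance of Xh-53; then Xh-55 has abundance 1 − x.
52.9466·x + 54.9835·(1 − x) = 53.4395
(52.9466 − 54.9835)·x = 53.4395 − 54.9835
x = -1.5440 / -2.0369 = 0.75801 → 75.80% Xh-53, 24.20% Xh-55.

24.20%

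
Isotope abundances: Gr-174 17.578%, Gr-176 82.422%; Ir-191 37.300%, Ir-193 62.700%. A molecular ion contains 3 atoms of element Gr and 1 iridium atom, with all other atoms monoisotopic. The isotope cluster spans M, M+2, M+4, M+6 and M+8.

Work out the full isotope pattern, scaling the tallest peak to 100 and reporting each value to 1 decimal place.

0.5 : 7.4 : 41.9 : 100.0 : 81.0

Element Gr pattern (n=3): 0.00543136 : 0.07640175 : 0.35824242 : 0.55992447
Iridium pattern (n=1): 0.3730 : 0.6270
Convolve the two distributions (both contribute in 2-u steps):
  M: 0.00543136×0.3730 = 0.002026
  M+2: 0.00543136×0.6270 + 0.07640175×0.3730 = 0.031903
  M+4: 0.07640175×0.6270 + 0.35824242×0.3730 = 0.181528
  M+6: 0.35824242×0.6270 + 0.55992447×0.3730 = 0.433470
  M+8: 0.55992447×0.6270 = 0.351073
Scale to base peak (0.433470) = 100: 0.5 : 7.4 : 41.9 : 100.0 : 81.0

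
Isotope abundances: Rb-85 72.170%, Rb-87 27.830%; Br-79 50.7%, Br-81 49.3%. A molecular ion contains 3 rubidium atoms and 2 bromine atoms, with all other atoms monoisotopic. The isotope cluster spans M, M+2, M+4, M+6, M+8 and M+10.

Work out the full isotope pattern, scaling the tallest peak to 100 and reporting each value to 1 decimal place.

Rubidium pattern (n=3): 0.37589809 : 0.43485841 : 0.16768892 : 0.02155458
Bromine pattern (n=2): 0.257049 : 0.499902 : 0.243049
Convolve the two distributions (both contribute in 2-u steps):
  M: 0.37589809×0.257049 = 0.096624
  M+2: 0.37589809×0.499902 + 0.43485841×0.257049 = 0.299692
  M+4: 0.37589809×0.243049 + 0.43485841×0.499902 + 0.16768892×0.257049 = 0.351853
  M+6: 0.43485841×0.243049 + 0.16768892×0.499902 + 0.02155458×0.257049 = 0.195061
  M+8: 0.16768892×0.243049 + 0.02155458×0.499902 = 0.051532
  M+10: 0.02155458×0.243049 = 0.005239
Scale to base peak (0.351853) = 100: 27.5 : 85.2 : 100.0 : 55.4 : 14.6 : 1.5

27.5 : 85.2 : 100.0 : 55.4 : 14.6 : 1.5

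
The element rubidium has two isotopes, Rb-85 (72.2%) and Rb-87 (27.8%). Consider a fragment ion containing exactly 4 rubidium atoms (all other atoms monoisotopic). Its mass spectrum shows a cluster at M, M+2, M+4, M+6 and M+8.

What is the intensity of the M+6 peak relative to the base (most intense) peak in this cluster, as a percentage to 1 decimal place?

14.8%

(0.722 + 0.278)^4 gives M 0.2717, M+2 0.4185, M+4 0.2417, M+6 0.0620, M+8 0.0060; the largest is M+2.
P(M+2) = C(4,1) × 0.722^3 × 0.278^1 = 4 × 0.37636705 × 0.2780 = 0.418520 (base)
P(M+6) = C(4,3) × 0.722^1 × 0.278^3 = 4 × 0.7220 × 0.02148495 = 0.062049
Relative intensity = 0.062049 / 0.418520 × 100 = 14.8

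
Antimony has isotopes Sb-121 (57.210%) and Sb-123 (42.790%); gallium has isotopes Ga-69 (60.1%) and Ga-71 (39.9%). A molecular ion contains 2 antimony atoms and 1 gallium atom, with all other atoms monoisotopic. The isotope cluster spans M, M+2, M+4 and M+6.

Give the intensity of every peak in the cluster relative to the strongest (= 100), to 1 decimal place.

Antimony pattern (n=2): 0.32729841 : 0.48960318 : 0.18309841
Gallium pattern (n=1): 0.6010 : 0.3990
Convolve the two distributions (both contribute in 2-u steps):
  M: 0.32729841×0.6010 = 0.196706
  M+2: 0.32729841×0.3990 + 0.48960318×0.6010 = 0.424844
  M+4: 0.48960318×0.3990 + 0.18309841×0.6010 = 0.305394
  M+6: 0.18309841×0.3990 = 0.073056
Scale to base peak (0.424844) = 100: 46.3 : 100.0 : 71.9 : 17.2

46.3 : 100.0 : 71.9 : 17.2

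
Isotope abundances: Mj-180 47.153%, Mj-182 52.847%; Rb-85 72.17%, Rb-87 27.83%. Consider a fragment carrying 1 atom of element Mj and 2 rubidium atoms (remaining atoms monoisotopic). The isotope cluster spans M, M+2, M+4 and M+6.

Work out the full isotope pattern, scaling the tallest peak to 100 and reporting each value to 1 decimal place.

Element Mj pattern (n=1): 0.47153 : 0.52847
Rubidium pattern (n=2): 0.52085089 : 0.40169822 : 0.07745089
Convolve the two distributions (both contribute in 2-u steps):
  M: 0.47153×0.52085089 = 0.245597
  M+2: 0.47153×0.40169822 + 0.52847×0.52085089 = 0.464667
  M+4: 0.47153×0.07745089 + 0.52847×0.40169822 = 0.248806
  M+6: 0.52847×0.07745089 = 0.040930
Scale to base peak (0.464667) = 100: 52.9 : 100.0 : 53.5 : 8.8

52.9 : 100.0 : 53.5 : 8.8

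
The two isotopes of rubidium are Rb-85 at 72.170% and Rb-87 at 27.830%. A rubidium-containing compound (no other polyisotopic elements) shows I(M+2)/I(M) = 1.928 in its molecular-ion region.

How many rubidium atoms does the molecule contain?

5

The M+2/M ratio from n Rb atoms is n · q/p = n · 0.27830/0.72170.
n = 1.928 × 0.72170/0.27830 = 5.00 ≈ 5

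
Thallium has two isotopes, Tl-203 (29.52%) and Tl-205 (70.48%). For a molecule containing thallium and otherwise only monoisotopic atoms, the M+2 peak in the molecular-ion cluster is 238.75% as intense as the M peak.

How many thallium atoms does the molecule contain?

1

For n independent Tl atoms, I(M+2)/I(M) = n · (abundance Tl-205) / (abundance Tl-203) = n · 0.7048/0.2952.
n = 2.3875 × 0.2952/0.7048 = 1.00 ≈ 1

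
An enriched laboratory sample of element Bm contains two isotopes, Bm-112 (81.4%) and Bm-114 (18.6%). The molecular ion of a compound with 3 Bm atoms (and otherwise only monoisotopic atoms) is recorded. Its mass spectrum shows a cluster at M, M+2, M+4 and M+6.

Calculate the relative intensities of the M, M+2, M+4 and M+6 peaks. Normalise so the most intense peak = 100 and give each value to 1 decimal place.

Expanding (0.814 + 0.186)^3:
P(M) = 0.814^3 = 0.539353
P(M+2) = 3 × 0.814^2 × 0.186^1 = 0.369729
P(M+4) = 3 × 0.814^1 × 0.186^2 = 0.084483
P(M+6) = 0.186^3 = 0.006435
The M peak is largest (0.539353); scaling to 100 gives 100.0 : 68.6 : 15.7 : 1.2.

100.0 : 68.6 : 15.7 : 1.2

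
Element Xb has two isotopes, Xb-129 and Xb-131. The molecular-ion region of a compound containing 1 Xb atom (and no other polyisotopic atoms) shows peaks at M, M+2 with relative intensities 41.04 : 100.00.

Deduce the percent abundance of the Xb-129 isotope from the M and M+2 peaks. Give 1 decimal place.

29.1%

Write p for the Xb-129 fraction. I(M+2)/I(M) = [C(1,1)·p^0·(1−p)] / p^1 = 1·(1−p)/p = 100.00/41.04 = 2.4366
(1−p)/p = 2.4366/1 = 2.4366  ⇒  p = 1/(1 + 2.4366) = 0.2910
Xb-129: 29.1%, Xb-131: 70.9%.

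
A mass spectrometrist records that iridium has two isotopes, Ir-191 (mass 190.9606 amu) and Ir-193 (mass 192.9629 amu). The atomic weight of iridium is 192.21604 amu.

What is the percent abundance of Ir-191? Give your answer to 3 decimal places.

With x = fraction of Ir-191 (so Ir-193 is 1 − x):
190.9606·x + 192.9629·(1 − x) = 192.21604
(190.9606 − 192.9629)·x = 192.21604 − 192.9629
x = -0.74686 / -2.0023 = 0.37300 → 37.300% Ir-191, 62.700% Ir-193.

37.300%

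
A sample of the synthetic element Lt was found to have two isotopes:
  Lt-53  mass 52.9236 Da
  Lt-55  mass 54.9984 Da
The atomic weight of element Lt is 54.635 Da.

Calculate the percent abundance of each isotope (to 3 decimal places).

Lt-53: 17.515%, Lt-55: 82.485%

With x = fraction of Lt-53 (so Lt-55 is 1 − x):
52.9236·x + 54.9984·(1 − x) = 54.635
(52.9236 − 54.9984)·x = 54.635 − 54.9984
x = -0.3634 / -2.0748 = 0.17515 → 17.515% Lt-53, 82.485% Lt-55.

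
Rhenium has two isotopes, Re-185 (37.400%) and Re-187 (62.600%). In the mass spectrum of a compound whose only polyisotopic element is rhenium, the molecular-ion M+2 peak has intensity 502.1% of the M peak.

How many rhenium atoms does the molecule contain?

3

For n independent Re atoms, I(M+2)/I(M) = n · (abundance Re-187) / (abundance Re-185) = n · 0.62600/0.37400.
n = 5.021 × 0.37400/0.62600 = 3.00 ≈ 3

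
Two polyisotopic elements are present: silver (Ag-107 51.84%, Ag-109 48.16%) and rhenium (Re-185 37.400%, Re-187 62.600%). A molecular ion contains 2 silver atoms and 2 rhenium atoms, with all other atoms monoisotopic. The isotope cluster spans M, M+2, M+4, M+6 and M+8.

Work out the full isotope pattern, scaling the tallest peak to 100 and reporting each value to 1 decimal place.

10.1 : 52.7 : 100.0 : 81.9 : 24.5

Silver pattern (n=2): 0.26873856 : 0.49932288 : 0.23193856
Rhenium pattern (n=2): 0.139876 : 0.468248 : 0.391876
Convolve the two distributions (both contribute in 2-u steps):
  M: 0.26873856×0.139876 = 0.037590
  M+2: 0.26873856×0.468248 + 0.49932288×0.139876 = 0.195680
  M+4: 0.26873856×0.391876 + 0.49932288×0.468248 + 0.23193856×0.139876 = 0.371562
  M+6: 0.49932288×0.391876 + 0.23193856×0.468248 = 0.304277
  M+8: 0.23193856×0.391876 = 0.090891
Scale to base peak (0.371562) = 100: 10.1 : 52.7 : 100.0 : 81.9 : 24.5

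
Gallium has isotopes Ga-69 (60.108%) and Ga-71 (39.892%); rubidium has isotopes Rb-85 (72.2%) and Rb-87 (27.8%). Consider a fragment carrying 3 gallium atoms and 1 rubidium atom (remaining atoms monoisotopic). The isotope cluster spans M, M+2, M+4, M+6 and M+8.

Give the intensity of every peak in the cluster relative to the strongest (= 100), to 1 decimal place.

42.1 : 100.0 : 87.9 : 33.7 : 4.7

Gallium pattern (n=3): 0.2171685 : 0.432386 : 0.2869625 : 0.063483
Rubidium pattern (n=1): 0.7220 : 0.2780
Convolve the two distributions (both contribute in 2-u steps):
  M: 0.2171685×0.7220 = 0.156796
  M+2: 0.2171685×0.2780 + 0.432386×0.7220 = 0.372556
  M+4: 0.432386×0.2780 + 0.2869625×0.7220 = 0.327390
  M+6: 0.2869625×0.2780 + 0.063483×0.7220 = 0.125610
  M+8: 0.063483×0.2780 = 0.017648
Scale to base peak (0.372556) = 100: 42.1 : 100.0 : 87.9 : 33.7 : 4.7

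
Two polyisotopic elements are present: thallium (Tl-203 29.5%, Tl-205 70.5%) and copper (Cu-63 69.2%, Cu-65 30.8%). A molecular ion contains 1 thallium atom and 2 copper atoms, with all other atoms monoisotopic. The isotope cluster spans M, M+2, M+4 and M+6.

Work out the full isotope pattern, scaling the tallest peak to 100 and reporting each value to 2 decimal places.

30.49 : 100.00 : 70.90 : 14.43

Thallium pattern (n=1): 0.2950 : 0.7050
Copper pattern (n=2): 0.478864 : 0.426272 : 0.094864
Convolve the two distributions (both contribute in 2-u steps):
  M: 0.2950×0.478864 = 0.141265
  M+2: 0.2950×0.426272 + 0.7050×0.478864 = 0.463349
  M+4: 0.2950×0.094864 + 0.7050×0.426272 = 0.328507
  M+6: 0.7050×0.094864 = 0.066879
Scale to base peak (0.463349) = 100: 30.49 : 100.00 : 70.90 : 14.43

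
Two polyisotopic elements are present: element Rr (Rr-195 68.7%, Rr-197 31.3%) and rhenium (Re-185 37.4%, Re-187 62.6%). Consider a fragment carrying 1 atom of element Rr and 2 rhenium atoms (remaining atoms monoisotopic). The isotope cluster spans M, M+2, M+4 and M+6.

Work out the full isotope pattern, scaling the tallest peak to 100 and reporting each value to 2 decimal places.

Element Rr pattern (n=1): 0.6870 : 0.3130
Rhenium pattern (n=2): 0.139876 : 0.468248 : 0.391876
Convolve the two distributions (both contribute in 2-u steps):
  M: 0.6870×0.139876 = 0.096095
  M+2: 0.6870×0.468248 + 0.3130×0.139876 = 0.365468
  M+4: 0.6870×0.391876 + 0.3130×0.468248 = 0.415780
  M+6: 0.3130×0.391876 = 0.122657
Scale to base peak (0.415780) = 100: 23.11 : 87.90 : 100.00 : 29.50

23.11 : 87.90 : 100.00 : 29.50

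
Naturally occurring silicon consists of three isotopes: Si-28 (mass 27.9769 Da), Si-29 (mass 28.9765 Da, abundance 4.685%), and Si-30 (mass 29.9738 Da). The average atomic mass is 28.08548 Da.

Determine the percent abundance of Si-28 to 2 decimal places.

92.22%

Let x and y be the fractions of Si-28 and Si-30. Then x + y = 1 − 0.04685 = 0.95315 and 27.9769x + 29.9738y = 28.08548 − 0.04685×28.9765 = 26.727930975.
Substituting: 27.9769x + 29.9738(0.95315 − x) = 26.727930975
(27.9769 − 29.9738)x = -1.841596495  ⇒  x = 0.92223, y = 0.03092
Si-28: 92.22%, Si-30: 3.09%.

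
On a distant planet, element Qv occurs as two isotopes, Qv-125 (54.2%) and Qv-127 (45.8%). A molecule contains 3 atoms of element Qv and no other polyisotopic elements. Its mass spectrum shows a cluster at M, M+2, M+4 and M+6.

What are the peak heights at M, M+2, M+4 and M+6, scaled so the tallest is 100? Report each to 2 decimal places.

Each Qv atom is independently Qv-125 (p = 0.542) or Qv-127 (q = 0.458); the cluster is the binomial expansion (p + q)^3.
P(M) = 0.542^3 = 0.159220
P(M+2) = 3 × 0.542^2 × 0.458^1 = 0.403632
P(M+4) = 3 × 0.542^1 × 0.458^2 = 0.341076
P(M+6) = 0.458^3 = 0.096072
The M+2 peak is largest (0.403632); scaling to 100 gives 39.45 : 100.00 : 84.50 : 23.80.

39.45 : 100.00 : 84.50 : 23.80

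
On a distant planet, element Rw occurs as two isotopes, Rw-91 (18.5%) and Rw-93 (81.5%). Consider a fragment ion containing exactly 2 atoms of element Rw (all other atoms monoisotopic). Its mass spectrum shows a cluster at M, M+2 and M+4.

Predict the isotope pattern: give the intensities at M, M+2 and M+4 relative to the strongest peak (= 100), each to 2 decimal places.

5.15 : 45.40 : 100.00

Expanding (0.185 + 0.815)^2:
P(M) = 0.185^2 = 0.034225
P(M+2) = 2 × 0.185^1 × 0.815^1 = 0.301550
P(M+4) = 0.815^2 = 0.664225
The M+4 peak is largest (0.664225); scaling to 100 gives 5.15 : 45.40 : 100.00.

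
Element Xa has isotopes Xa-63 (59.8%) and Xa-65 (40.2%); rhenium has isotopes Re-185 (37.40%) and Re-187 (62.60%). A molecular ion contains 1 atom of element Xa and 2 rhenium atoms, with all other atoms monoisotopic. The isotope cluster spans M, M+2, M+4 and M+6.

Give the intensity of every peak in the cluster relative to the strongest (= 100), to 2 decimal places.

Element Xa pattern (n=1): 0.5980 : 0.4020
Rhenium pattern (n=2): 0.139876 : 0.468248 : 0.391876
Convolve the two distributions (both contribute in 2-u steps):
  M: 0.5980×0.139876 = 0.083646
  M+2: 0.5980×0.468248 + 0.4020×0.139876 = 0.336242
  M+4: 0.5980×0.391876 + 0.4020×0.468248 = 0.422578
  M+6: 0.4020×0.391876 = 0.157534
Scale to base peak (0.422578) = 100: 19.79 : 79.57 : 100.00 : 37.28

19.79 : 79.57 : 100.00 : 37.28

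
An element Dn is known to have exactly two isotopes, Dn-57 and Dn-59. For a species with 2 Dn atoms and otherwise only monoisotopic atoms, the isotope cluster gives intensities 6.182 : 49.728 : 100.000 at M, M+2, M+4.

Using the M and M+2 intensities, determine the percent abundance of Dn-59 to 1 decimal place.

80.1%

Let p = fractional abundance of Dn-57. I(M+2)/I(M) = [C(2,1)·p^1·(1−p)] / p^2 = 2·(1−p)/p = 49.728/6.182 = 8.0440
(1−p)/p = 8.0440/2 = 4.0220  ⇒  p = 1/(1 + 4.0220) = 0.1991
Dn-57: 19.9%, Dn-59: 80.1%.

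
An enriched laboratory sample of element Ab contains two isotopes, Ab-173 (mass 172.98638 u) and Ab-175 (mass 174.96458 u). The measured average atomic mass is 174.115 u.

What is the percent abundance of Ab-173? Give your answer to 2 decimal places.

With x = fraction of Ab-173 (so Ab-175 is 1 − x):
172.98638·x + 174.96458·(1 − x) = 174.115
(172.98638 − 174.96458)·x = 174.115 − 174.96458
x = -0.84958 / -1.97820 = 0.42947 → 42.95% Ab-173, 57.05% Ab-175.

42.95%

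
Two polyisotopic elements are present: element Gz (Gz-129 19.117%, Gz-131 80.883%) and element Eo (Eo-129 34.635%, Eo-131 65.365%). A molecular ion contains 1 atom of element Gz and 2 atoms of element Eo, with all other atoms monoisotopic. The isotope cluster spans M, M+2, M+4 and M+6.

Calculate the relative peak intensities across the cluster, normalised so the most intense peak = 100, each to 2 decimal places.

Element Gz pattern (n=1): 0.19117 : 0.80883
Element Eo pattern (n=2): 0.11995832 : 0.45278336 : 0.42725832
Convolve the two distributions (both contribute in 2-u steps):
  M: 0.19117×0.11995832 = 0.022932
  M+2: 0.19117×0.45278336 + 0.80883×0.11995832 = 0.183584
  M+4: 0.19117×0.42725832 + 0.80883×0.45278336 = 0.447904
  M+6: 0.80883×0.42725832 = 0.345579
Scale to base peak (0.447904) = 100: 5.12 : 40.99 : 100.00 : 77.15

5.12 : 40.99 : 100.00 : 77.15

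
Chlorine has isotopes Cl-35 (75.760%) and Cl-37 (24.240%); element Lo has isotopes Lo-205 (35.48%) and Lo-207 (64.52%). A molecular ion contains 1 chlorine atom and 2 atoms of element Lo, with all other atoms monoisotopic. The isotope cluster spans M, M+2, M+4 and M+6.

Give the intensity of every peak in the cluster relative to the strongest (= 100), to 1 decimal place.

Chlorine pattern (n=1): 0.7576 : 0.2424
Element Lo pattern (n=2): 0.12588304 : 0.45783392 : 0.41628304
Convolve the two distributions (both contribute in 2-u steps):
  M: 0.7576×0.12588304 = 0.095369
  M+2: 0.7576×0.45783392 + 0.2424×0.12588304 = 0.377369
  M+4: 0.7576×0.41628304 + 0.2424×0.45783392 = 0.426355
  M+6: 0.2424×0.41628304 = 0.100907
Scale to base peak (0.426355) = 100: 22.4 : 88.5 : 100.0 : 23.7

22.4 : 88.5 : 100.0 : 23.7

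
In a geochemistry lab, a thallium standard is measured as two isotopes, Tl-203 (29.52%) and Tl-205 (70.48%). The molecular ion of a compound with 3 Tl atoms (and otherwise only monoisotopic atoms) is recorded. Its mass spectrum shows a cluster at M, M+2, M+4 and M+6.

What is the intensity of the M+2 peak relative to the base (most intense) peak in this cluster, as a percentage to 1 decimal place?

41.9%

(0.2952 + 0.7048)^3 gives M 0.0257, M+2 0.1843, M+4 0.4399, M+6 0.3501; the largest is M+4.
P(M+4) = C(3,2) × 0.2952^1 × 0.7048^2 = 3 × 0.2952 × 0.49674304 = 0.439916 (base)
P(M+2) = C(3,1) × 0.2952^2 × 0.7048^1 = 3 × 0.08714304 × 0.7048 = 0.184255
Relative intensity = 0.184255 / 0.439916 × 100 = 41.9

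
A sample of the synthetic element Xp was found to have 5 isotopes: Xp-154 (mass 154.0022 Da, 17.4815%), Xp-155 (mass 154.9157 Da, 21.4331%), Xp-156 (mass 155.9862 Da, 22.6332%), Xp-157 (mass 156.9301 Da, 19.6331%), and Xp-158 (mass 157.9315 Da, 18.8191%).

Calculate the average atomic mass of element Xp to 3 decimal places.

155.961 Da

The abundance-weighted mean is 0.174815 × 154.0022 + 0.214331 × 154.9157 + 0.226332 × 155.9862 + 0.196331 × 156.9301 + 0.188191 × 157.9315
= 26.92189 + 33.20324 + 35.30467 + 30.81024 + 29.72129 = 155.96133 Da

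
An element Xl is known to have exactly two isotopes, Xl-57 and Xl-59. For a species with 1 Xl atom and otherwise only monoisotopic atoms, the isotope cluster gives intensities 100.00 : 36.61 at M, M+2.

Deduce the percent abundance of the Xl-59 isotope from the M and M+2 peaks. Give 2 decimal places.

Let p = fractional abundance of Xl-57. I(M+2)/I(M) = [C(1,1)·p^0·(1−p)] / p^1 = 1·(1−p)/p = 36.61/100.00 = 0.3661
(1−p)/p = 0.3661/1 = 0.3661  ⇒  p = 1/(1 + 0.3661) = 0.7320
Xl-57: 73.20%, Xl-59: 26.80%.

26.80%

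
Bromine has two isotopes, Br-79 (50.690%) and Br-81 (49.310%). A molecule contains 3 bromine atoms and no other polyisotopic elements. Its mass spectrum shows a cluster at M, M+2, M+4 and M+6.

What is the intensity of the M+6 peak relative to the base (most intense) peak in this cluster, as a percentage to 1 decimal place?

31.5%

(0.50690 + 0.49310)^3 gives M 0.1302, M+2 0.3801, M+4 0.3698, M+6 0.1199; the largest is M+2.
P(M+2) = C(3,1) × 0.50690^2 × 0.49310^1 = 3 × 0.25694761 × 0.4931 = 0.380103 (base)
P(M+6) = C(3,3) × 0.50690^0 × 0.49310^3 = 1 × 1.0000 × 0.11989609 = 0.119896
Relative intensity = 0.119896 / 0.380103 × 100 = 31.5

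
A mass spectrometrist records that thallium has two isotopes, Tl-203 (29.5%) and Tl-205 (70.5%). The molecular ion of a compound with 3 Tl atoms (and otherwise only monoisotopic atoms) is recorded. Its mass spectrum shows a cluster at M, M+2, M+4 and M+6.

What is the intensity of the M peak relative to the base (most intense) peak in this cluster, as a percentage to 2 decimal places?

5.84%

Term probabilities: M 0.0257, M+2 0.1841, M+4 0.4399, M+6 0.3504. Base peak = M+4.
P(M+4) = C(3,2) × 0.295^1 × 0.705^2 = 3 × 0.2950 × 0.497025 = 0.439867 (base)
P(M) = C(3,0) × 0.295^3 × 0.705^0 = 1 × 0.02567237 × 1.0000 = 0.025672
Relative intensity = 0.025672 / 0.439867 × 100 = 5.84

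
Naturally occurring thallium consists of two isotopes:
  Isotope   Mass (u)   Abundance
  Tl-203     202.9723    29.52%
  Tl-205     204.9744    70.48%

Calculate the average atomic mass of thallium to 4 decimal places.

Average mass = Σ (abundance × isotope mass) = 0.2952 × 202.9723 + 0.7048 × 204.9744
= 59.91742 + 144.46596 = 204.38338 u

204.3834 u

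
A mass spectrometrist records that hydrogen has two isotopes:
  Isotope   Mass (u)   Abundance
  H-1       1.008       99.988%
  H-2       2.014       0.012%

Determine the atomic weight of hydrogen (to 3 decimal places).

The abundance-weighted mean is 0.99988 × 1.008 + 0.00012 × 2.014
= 1.0079 + 0.0002 = 1.0081 u

1.008 u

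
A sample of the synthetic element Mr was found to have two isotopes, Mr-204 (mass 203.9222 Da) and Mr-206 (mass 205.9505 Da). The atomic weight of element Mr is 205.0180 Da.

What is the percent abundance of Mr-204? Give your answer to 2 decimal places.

Writing the weighted mean with unknown fraction x of Mr-204:
203.9222·x + 205.9505·(1 − x) = 205.0180
(203.9222 − 205.9505)·x = 205.0180 − 205.9505
x = -0.9325 / -2.0283 = 0.45974 → 45.97% Mr-204, 54.03% Mr-206.

45.97%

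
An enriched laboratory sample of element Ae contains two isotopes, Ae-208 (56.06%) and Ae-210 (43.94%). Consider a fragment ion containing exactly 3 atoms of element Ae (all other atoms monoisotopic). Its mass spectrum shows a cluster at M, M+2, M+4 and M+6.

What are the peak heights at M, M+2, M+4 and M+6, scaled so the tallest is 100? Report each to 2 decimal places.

42.53 : 100.00 : 78.38 : 20.48

The 3 Ae atoms are independent, so intensities follow the terms of (0.5606 + 0.4394)^3.
P(M) = 0.5606^3 = 0.176181
P(M+2) = 3 × 0.5606^2 × 0.4394^1 = 0.414274
P(M+4) = 3 × 0.5606^1 × 0.4394^2 = 0.324709
P(M+6) = 0.4394^3 = 0.084836
The M+2 peak is largest (0.414274); scaling to 100 gives 42.53 : 100.00 : 78.38 : 20.48.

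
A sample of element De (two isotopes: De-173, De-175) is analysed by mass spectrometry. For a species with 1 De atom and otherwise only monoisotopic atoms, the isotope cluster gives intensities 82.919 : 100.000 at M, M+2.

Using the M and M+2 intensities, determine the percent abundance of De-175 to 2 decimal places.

54.67%

Let p = fractional abundance of De-173. I(M+2)/I(M) = [C(1,1)·p^0·(1−p)] / p^1 = 1·(1−p)/p = 100.000/82.919 = 1.2060
(1−p)/p = 1.2060/1 = 1.2060  ⇒  p = 1/(1 + 1.2060) = 0.4533
De-173: 45.33%, De-175: 54.67%.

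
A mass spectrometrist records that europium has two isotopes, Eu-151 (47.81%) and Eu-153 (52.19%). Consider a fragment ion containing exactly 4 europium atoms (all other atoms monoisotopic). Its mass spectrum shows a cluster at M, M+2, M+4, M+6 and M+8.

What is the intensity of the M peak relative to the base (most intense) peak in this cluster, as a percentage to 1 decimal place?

14.0%

(0.4781 + 0.5219)^4 gives M 0.0522, M+2 0.2281, M+4 0.3736, M+6 0.2719, M+8 0.0742; the largest is M+4.
P(M+4) = C(4,2) × 0.4781^2 × 0.5219^2 = 6 × 0.22857961 × 0.27237961 = 0.373563 (base)
P(M) = C(4,0) × 0.4781^4 × 0.5219^0 = 1 × 0.05224864 × 1.0000 = 0.052249
Relative intensity = 0.052249 / 0.373563 × 100 = 14.0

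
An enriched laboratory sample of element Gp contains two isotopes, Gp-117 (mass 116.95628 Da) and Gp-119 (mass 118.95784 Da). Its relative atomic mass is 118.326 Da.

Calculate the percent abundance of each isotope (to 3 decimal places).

Gp-117: 31.567%, Gp-119: 68.433%

With x = fraction of Gp-117 (so Gp-119 is 1 − x):
116.95628·x + 118.95784·(1 − x) = 118.326
(116.95628 − 118.95784)·x = 118.326 − 118.95784
x = -0.63184 / -2.00156 = 0.31567 → 31.567% Gp-117, 68.433% Gp-119.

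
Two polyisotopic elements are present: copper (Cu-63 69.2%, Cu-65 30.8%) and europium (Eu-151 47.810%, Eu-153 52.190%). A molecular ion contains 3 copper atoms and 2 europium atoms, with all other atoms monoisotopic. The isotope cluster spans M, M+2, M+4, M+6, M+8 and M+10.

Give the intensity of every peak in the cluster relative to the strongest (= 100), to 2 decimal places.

Copper pattern (n=3): 0.33137389 : 0.44247034 : 0.19693766 : 0.02921811
Europium pattern (n=2): 0.22857961 : 0.49904078 : 0.27237961
Convolve the two distributions (both contribute in 2-u steps):
  M: 0.33137389×0.22857961 = 0.075745
  M+2: 0.33137389×0.49904078 + 0.44247034×0.22857961 = 0.266509
  M+4: 0.33137389×0.27237961 + 0.44247034×0.49904078 + 0.19693766×0.22857961 = 0.356086
  M+6: 0.44247034×0.27237961 + 0.19693766×0.49904078 + 0.02921811×0.22857961 = 0.225478
  M+8: 0.19693766×0.27237961 + 0.02921811×0.49904078 = 0.068223
  M+10: 0.02921811×0.27237961 = 0.007958
Scale to base peak (0.356086) = 100: 21.27 : 74.84 : 100.00 : 63.32 : 19.16 : 2.23

21.27 : 74.84 : 100.00 : 63.32 : 19.16 : 2.23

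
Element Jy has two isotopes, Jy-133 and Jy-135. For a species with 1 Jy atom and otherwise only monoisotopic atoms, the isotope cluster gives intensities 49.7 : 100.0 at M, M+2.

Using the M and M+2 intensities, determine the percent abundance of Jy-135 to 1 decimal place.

66.8%

If p is the fraction of Jy that is Jy-133, then I(M+2)/I(M) = [C(1,1)·p^0·(1−p)] / p^1 = 1·(1−p)/p = 100.0/49.7 = 2.0121
(1−p)/p = 2.0121/1 = 2.0121  ⇒  p = 1/(1 + 2.0121) = 0.3320
Jy-133: 33.2%, Jy-135: 66.8%.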